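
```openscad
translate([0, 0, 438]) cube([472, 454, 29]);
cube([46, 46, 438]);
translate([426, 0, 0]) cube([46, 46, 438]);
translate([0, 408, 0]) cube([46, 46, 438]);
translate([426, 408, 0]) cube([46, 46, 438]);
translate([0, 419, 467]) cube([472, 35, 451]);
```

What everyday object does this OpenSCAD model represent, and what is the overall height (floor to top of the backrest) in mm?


A chair. The overall height is 918 mm.

A slab on four corner posts with a tall panel at the back — a chair. The seat slab sits at z = 438 with thickness 29, and the 451 mm backrest starts at the seat top, so the overall height is 438 + 29 + 451 = 918 mm.


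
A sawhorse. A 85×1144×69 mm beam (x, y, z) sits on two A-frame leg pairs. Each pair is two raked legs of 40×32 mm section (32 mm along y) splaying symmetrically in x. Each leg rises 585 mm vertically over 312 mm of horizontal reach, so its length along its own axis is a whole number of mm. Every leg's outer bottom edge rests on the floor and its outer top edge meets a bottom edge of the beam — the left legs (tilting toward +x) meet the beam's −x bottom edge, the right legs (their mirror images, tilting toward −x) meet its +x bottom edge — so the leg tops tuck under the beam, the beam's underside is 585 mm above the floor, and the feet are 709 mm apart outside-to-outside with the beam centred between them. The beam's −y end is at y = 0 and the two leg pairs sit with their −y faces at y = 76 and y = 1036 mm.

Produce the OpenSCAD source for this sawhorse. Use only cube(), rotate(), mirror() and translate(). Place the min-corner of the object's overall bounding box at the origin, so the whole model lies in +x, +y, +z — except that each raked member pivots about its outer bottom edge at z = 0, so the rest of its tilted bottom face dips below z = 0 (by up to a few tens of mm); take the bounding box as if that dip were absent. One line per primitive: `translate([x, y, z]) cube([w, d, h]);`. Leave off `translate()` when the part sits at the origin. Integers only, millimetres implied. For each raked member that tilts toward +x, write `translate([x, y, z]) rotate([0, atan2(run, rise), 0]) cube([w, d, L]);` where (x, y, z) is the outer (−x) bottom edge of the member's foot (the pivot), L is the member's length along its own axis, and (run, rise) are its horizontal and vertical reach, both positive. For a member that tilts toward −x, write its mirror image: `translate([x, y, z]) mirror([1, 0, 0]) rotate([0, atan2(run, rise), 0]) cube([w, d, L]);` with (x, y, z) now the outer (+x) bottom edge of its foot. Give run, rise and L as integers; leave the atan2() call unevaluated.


// leg length = √(312² + 585²) = 663
// right-leg outer foot x = 2·312 + 85 = 709
// beam min-corner = (312, 0, 585)
translate([312, 0, 585]) cube([85, 1144, 69]);
translate([0, 76, 0]) rotate([0, atan2(312, 585), 0]) cube([40, 32, 663]);
translate([709, 76, 0]) mirror([1, 0, 0]) rotate([0, atan2(312, 585), 0]) cube([40, 32, 663]);
translate([0, 1036, 0]) rotate([0, atan2(312, 585), 0]) cube([40, 32, 663]);
translate([709, 1036, 0]) mirror([1, 0, 0]) rotate([0, atan2(312, 585), 0]) cube([40, 32, 663]);


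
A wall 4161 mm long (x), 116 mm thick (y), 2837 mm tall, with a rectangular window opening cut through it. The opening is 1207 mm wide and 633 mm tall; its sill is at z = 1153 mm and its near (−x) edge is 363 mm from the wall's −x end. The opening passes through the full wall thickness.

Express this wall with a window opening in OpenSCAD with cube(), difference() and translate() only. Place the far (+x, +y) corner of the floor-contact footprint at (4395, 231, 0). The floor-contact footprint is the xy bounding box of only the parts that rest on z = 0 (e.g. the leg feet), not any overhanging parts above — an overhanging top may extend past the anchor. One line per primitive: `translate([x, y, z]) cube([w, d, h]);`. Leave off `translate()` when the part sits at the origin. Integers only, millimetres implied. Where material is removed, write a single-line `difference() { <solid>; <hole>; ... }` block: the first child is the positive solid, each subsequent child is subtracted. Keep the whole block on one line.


difference() { translate([234, 115, 0]) cube([4161, 116, 2837]); translate([597, 115, 1153]) cube([1207, 116, 633]); }


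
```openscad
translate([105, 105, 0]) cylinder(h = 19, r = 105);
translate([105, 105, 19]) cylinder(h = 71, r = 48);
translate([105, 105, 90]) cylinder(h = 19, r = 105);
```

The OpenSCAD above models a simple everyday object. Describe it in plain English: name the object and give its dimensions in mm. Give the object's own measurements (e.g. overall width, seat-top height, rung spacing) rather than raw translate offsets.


A spool: two coaxial disc flanges of radius 105 mm and thickness 19 mm, joined by a core cylinder of radius 48 mm and height 71 mm. The lower flange rests on z = 0 and the three cylinders share a vertical axis.


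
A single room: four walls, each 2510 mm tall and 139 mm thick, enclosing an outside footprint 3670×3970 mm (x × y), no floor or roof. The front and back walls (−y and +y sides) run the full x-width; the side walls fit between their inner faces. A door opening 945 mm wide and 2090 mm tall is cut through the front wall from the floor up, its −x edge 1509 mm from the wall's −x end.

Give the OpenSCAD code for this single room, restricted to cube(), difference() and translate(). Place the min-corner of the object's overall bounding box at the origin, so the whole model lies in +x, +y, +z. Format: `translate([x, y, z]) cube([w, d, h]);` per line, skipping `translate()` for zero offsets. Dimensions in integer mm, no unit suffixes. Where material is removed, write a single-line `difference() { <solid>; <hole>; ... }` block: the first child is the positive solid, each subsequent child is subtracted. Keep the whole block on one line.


difference() { cube([3670, 139, 2510]); translate([1509, 0, 0]) cube([945, 139, 2090]); }
translate([0, 3831, 0]) cube([3670, 139, 2510]);
translate([0, 139, 0]) cube([139, 3692, 2510]);
translate([3531, 139, 0]) cube([139, 3692, 2510]);


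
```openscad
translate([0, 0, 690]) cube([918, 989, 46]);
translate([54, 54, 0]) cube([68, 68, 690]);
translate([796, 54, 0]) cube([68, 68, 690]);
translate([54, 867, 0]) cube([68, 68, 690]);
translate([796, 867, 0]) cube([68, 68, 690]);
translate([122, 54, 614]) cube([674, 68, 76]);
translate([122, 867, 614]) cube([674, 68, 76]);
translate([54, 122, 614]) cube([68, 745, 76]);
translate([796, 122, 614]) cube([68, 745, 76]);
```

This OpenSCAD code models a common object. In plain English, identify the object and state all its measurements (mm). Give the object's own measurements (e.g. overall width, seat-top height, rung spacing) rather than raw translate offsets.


A rectangular dining table. The top is 918×989×46 mm with its upper surface at z = 736 mm. It stands on four 68×68 mm square legs, each inset 54 mm from the nearest pair of top edges, running from the floor to the underside of the top. Four apron rails, 68 mm thick and 76 mm tall, run between adjacent legs with their top edges flush with the underside of the top and their outer faces flush with the legs' outer faces.


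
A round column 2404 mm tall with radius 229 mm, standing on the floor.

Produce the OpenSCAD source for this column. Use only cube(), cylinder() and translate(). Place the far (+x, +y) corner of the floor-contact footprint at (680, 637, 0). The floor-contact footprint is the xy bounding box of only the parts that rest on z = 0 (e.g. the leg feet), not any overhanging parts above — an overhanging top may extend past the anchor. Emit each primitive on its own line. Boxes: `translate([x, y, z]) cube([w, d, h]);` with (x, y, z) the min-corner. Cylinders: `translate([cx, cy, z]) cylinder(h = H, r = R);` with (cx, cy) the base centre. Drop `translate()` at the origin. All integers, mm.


translate([451, 408, 0]) cylinder(h = 2404, r = 229);


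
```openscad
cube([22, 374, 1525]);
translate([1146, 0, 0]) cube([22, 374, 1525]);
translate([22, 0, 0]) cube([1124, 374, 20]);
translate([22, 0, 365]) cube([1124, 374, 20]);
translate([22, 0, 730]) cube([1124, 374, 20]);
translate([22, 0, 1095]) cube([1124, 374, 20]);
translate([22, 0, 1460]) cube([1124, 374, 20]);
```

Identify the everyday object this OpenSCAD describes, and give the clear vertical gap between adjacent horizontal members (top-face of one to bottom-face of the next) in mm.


A bookshelf. The clear shelf gap is 345 mm.

Two tall side panels with 5 horizontal boards between them — a bookshelf. The first two shelf undersides are at z = 0 and z = 365; with shelf thickness 20, the clear gap is 365 − 0 − 20 = 345 mm.


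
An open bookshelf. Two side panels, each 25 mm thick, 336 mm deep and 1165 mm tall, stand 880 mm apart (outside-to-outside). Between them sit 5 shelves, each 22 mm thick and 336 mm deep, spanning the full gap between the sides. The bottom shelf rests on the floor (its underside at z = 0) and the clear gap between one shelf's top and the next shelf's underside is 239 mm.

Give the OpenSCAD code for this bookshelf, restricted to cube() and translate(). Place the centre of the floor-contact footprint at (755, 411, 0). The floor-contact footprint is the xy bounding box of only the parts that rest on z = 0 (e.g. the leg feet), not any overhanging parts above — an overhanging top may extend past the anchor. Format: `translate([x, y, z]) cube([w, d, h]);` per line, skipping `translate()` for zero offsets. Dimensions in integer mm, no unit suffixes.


translate([315, 243, 0]) cube([25, 336, 1165]);
translate([1170, 243, 0]) cube([25, 336, 1165]);
translate([340, 243, 0]) cube([830, 336, 22]);
translate([340, 243, 261]) cube([830, 336, 22]);
translate([340, 243, 522]) cube([830, 336, 22]);
translate([340, 243, 783]) cube([830, 336, 22]);
translate([340, 243, 1044]) cube([830, 336, 22]);


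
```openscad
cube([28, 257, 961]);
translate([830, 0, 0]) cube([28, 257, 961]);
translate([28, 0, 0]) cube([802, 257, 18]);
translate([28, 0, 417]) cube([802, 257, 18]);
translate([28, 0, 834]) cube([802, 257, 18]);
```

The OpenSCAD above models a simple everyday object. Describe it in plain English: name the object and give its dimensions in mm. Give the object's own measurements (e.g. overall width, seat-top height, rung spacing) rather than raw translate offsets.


An open bookshelf. Two side panels, each 28 mm thick, 257 mm deep and 961 mm tall, stand 858 mm apart (outside-to-outside). Between them sit 3 shelves, each 18 mm thick and 257 mm deep, spanning the full gap between the sides. The bottom shelf rests on the floor (its underside at z = 0) and the clear gap between one shelf's top and the next shelf's underside is 399 mm.


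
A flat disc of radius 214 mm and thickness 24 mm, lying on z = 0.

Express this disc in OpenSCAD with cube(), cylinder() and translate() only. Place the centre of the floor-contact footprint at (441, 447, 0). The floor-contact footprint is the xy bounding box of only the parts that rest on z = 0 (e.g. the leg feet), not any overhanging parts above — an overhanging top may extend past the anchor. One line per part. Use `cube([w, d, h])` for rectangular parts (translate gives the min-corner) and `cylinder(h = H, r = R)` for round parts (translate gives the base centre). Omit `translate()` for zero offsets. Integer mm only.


translate([441, 447, 0]) cylinder(h = 24, r = 214);


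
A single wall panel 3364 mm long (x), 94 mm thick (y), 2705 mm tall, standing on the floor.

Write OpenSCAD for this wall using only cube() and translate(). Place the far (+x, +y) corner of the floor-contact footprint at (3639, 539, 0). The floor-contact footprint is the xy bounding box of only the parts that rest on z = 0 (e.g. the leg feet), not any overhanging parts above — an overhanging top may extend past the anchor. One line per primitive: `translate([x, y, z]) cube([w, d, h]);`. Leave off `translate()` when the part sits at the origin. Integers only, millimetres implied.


translate([275, 445, 0]) cube([3364, 94, 2705]);


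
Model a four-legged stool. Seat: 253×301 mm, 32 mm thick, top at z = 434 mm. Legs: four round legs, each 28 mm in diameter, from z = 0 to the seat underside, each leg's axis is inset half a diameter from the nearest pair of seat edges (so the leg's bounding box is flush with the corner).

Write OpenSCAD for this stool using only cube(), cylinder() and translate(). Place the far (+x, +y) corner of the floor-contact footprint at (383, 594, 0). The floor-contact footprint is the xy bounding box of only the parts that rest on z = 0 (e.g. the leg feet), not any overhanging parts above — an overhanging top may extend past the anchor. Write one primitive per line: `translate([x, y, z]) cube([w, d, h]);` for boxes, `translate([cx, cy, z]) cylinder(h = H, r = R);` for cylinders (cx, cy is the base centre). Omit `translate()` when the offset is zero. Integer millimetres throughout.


translate([130, 293, 402]) cube([253, 301, 32]);
translate([144, 307, 0]) cylinder(h = 402, r = 14);
translate([369, 307, 0]) cylinder(h = 402, r = 14);
translate([144, 580, 0]) cylinder(h = 402, r = 14);
translate([369, 580, 0]) cylinder(h = 402, r = 14);


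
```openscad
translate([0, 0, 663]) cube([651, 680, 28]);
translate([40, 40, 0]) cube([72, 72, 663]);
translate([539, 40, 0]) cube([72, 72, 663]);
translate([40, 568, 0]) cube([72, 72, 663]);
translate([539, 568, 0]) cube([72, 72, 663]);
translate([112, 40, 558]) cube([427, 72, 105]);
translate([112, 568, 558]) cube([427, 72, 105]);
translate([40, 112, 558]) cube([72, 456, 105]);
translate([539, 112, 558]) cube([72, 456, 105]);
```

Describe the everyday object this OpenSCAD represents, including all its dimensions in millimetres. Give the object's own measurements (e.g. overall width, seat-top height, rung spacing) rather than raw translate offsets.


A rectangular dining table. The top is 651×680×28 mm with its upper surface at z = 691 mm. It stands on four 72×72 mm square legs, each inset 40 mm from the nearest pair of top edges, running from the floor to the underside of the top. Four apron rails, 72 mm thick and 105 mm tall, run between adjacent legs with their top edges flush with the underside of the top and their outer faces flush with the legs' outer faces.


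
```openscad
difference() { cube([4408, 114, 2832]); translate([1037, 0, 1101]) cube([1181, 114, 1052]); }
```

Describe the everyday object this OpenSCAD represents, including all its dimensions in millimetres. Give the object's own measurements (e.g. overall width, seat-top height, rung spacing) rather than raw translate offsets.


A wall 4408 mm long (x), 114 mm thick (y), 2832 mm tall, with a rectangular window opening cut through it. The opening is 1181 mm wide and 1052 mm tall; its sill is at z = 1101 mm and its near (−x) edge is 1037 mm from the wall's −x end. The opening passes through the full wall thickness.


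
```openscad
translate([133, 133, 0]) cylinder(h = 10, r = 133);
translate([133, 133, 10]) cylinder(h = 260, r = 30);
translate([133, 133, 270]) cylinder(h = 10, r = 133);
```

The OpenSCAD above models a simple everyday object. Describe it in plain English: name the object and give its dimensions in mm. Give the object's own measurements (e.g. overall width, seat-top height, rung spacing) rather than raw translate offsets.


A spool: two coaxial disc flanges of radius 133 mm and thickness 10 mm, joined by a core cylinder of radius 30 mm and height 260 mm. The lower flange rests on z = 0 and the three cylinders share a vertical axis.


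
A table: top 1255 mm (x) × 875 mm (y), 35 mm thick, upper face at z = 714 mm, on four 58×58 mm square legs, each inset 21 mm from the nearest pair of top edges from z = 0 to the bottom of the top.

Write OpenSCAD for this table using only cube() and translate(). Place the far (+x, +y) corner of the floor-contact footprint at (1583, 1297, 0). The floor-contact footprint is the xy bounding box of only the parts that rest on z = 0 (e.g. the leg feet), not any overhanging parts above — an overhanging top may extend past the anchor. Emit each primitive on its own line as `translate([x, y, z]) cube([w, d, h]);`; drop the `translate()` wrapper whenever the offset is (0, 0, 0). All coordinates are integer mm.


translate([349, 443, 679]) cube([1255, 875, 35]);
translate([370, 464, 0]) cube([58, 58, 679]);
translate([1525, 464, 0]) cube([58, 58, 679]);
translate([370, 1239, 0]) cube([58, 58, 679]);
translate([1525, 1239, 0]) cube([58, 58, 679]);


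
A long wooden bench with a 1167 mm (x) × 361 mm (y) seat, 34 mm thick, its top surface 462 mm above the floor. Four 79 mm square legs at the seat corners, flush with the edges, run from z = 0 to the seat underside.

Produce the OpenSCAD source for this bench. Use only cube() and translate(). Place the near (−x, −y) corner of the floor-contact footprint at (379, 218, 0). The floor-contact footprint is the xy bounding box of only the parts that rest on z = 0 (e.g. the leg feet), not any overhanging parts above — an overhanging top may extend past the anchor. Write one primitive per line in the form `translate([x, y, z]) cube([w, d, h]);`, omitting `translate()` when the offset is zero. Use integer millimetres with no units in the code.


translate([379, 218, 428]) cube([1167, 361, 34]);
translate([379, 218, 0]) cube([79, 79, 428]);
translate([379, 500, 0]) cube([79, 79, 428]);
translate([1467, 218, 0]) cube([79, 79, 428]);
translate([1467, 500, 0]) cube([79, 79, 428]);


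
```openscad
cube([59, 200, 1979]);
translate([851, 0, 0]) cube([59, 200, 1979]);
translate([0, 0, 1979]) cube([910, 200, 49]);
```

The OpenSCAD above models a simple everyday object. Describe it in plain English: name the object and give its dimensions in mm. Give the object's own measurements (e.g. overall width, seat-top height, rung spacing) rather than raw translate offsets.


A door frame. The clear opening is 792 mm wide and 1979 mm high. Two 59 mm wide jambs, 200 mm deep, stand either side of the opening from the floor to the top of the opening. A 49 mm thick head sits across the top of both jambs, spanning the full outside width of the frame.


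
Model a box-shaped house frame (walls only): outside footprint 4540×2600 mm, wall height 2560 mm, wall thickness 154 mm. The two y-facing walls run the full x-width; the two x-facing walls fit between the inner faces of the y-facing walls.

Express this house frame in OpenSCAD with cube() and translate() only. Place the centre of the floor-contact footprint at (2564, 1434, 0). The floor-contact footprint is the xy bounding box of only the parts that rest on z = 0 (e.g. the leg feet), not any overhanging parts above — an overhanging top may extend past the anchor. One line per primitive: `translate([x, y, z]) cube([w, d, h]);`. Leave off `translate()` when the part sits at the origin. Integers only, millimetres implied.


translate([294, 134, 0]) cube([4540, 154, 2560]);
translate([294, 2580, 0]) cube([4540, 154, 2560]);
translate([294, 288, 0]) cube([154, 2292, 2560]);
translate([4680, 288, 0]) cube([154, 2292, 2560]);


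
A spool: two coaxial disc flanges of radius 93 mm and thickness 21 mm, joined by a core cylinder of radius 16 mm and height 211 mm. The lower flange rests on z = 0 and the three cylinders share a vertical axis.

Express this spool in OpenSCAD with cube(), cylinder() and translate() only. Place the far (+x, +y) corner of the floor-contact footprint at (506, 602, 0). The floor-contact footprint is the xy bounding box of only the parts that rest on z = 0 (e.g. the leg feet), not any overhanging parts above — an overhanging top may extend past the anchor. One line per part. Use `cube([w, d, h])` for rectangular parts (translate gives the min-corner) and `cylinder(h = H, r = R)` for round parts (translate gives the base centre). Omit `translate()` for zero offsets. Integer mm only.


translate([413, 509, 0]) cylinder(h = 21, r = 93);
translate([413, 509, 21]) cylinder(h = 211, r = 16);
translate([413, 509, 232]) cylinder(h = 21, r = 93);


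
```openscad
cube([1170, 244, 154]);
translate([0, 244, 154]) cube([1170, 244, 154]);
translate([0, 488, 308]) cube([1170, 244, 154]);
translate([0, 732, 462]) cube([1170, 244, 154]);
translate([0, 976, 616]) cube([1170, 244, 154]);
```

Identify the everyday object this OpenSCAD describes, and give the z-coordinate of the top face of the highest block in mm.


A staircase. The total rise is 770 mm.

5 identical blocks, each offset up and back from the previous — a staircase. Each step is 154 mm tall and there are 5 of them, so the total rise is 5 × 154 = 770 mm.


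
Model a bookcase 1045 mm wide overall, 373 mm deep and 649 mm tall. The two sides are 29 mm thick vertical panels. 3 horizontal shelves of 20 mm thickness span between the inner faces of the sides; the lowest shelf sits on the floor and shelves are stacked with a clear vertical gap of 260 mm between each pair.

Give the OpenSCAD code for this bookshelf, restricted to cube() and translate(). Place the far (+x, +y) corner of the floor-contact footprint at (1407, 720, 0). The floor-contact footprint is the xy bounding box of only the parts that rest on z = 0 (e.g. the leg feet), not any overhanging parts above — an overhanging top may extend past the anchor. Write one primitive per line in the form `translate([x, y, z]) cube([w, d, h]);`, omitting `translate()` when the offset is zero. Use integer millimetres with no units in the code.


translate([362, 347, 0]) cube([29, 373, 649]);
translate([1378, 347, 0]) cube([29, 373, 649]);
translate([391, 347, 0]) cube([987, 373, 20]);
translate([391, 347, 280]) cube([987, 373, 20]);
translate([391, 347, 560]) cube([987, 373, 20]);


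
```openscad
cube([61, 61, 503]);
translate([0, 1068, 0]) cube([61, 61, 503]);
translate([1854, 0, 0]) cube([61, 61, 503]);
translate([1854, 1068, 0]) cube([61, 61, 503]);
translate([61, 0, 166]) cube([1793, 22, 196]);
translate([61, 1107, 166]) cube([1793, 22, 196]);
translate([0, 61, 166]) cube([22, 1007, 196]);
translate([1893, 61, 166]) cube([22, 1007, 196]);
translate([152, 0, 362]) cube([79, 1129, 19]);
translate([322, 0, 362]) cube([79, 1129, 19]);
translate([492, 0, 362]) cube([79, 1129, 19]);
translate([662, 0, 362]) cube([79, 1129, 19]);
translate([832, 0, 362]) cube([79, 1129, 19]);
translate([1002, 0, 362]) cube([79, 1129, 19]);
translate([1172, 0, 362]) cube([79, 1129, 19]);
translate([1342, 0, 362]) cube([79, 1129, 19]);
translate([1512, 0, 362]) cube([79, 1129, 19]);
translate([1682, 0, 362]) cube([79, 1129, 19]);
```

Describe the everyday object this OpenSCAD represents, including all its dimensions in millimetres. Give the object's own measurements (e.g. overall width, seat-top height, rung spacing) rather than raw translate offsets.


A bed frame 1915 mm long (x) by 1129 mm wide (y). Four 61×61 mm corner posts, 503 mm tall, at the corners of the footprint. Four rails of 22 mm thickness and 196 mm height run between adjacent posts with their undersides at z = 166 mm, their outer faces flush with the outside of the frame (the two x-running rails run between the posts' inner faces; the two y-running rails run between the posts' inner faces). 10 slats, each 79 mm wide (x) and 19 mm thick, lie across the top of the two x-running rails, running the full 1129 mm width of the frame in y; along x they sit between the end posts with a 91 mm gap after the −x posts and between neighbouring slats, leaving 93 mm before the +x posts.


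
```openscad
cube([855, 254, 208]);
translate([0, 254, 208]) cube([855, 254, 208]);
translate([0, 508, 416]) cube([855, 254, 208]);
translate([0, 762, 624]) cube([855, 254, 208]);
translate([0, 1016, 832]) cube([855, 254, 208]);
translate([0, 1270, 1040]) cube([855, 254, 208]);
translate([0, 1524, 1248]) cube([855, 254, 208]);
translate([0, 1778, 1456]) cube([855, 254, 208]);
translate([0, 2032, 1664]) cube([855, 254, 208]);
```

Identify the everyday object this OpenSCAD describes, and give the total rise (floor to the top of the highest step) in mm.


A staircase. The total rise is 1872 mm.

9 identical blocks, each offset up and back from the previous — a staircase. Each step is 208 mm tall and there are 9 of them, so the total rise is 9 × 208 = 1872 mm.


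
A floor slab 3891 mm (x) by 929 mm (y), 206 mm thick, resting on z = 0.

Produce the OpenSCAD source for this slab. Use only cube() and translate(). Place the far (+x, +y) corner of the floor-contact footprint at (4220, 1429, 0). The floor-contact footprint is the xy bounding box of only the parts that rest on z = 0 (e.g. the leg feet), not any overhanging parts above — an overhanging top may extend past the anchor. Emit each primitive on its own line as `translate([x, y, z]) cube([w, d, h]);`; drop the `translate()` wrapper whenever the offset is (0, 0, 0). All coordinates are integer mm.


translate([329, 500, 0]) cube([3891, 929, 206]);


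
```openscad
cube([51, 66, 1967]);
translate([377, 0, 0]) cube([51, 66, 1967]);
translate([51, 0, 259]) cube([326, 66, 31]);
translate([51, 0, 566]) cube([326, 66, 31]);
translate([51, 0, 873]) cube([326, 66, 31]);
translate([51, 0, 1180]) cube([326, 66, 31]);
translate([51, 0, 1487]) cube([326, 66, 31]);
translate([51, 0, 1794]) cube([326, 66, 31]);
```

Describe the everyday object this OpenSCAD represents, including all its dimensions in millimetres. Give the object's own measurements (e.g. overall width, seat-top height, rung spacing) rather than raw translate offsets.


A straight ladder. Two 51×66 mm vertical rails, 1967 mm tall, stand 428 mm apart (outside-to-outside) with their front faces coplanar on the −y side. 6 rungs, each 66 mm deep and 31 mm tall, span between the inner faces of the rails, front faces flush with the rails. The lowest rung's underside is at z = 259 mm and rungs are spaced 307 mm apart (underside to underside).


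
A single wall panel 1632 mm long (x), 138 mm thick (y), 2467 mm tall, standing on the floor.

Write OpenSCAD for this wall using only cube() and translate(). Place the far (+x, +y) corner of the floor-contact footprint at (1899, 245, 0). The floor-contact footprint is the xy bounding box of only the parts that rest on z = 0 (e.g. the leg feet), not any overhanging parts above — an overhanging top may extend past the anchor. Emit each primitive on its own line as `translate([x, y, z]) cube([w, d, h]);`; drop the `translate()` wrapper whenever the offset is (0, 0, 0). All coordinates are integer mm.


translate([267, 107, 0]) cube([1632, 138, 2467]);


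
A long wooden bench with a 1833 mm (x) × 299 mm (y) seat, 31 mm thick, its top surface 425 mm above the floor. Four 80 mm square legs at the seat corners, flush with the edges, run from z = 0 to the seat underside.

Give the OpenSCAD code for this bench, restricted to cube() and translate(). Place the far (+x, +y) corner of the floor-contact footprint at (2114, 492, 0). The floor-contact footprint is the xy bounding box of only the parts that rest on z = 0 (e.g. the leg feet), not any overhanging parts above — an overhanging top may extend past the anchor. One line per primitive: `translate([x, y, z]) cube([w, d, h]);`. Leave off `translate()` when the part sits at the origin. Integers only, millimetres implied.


// leg_h = 425 − 31 = 394
translate([281, 193, 394]) cube([1833, 299, 31]);
translate([281, 193, 0]) cube([80, 80, 394]);
translate([281, 412, 0]) cube([80, 80, 394]);
translate([2034, 193, 0]) cube([80, 80, 394]);
translate([2034, 412, 0]) cube([80, 80, 394]);


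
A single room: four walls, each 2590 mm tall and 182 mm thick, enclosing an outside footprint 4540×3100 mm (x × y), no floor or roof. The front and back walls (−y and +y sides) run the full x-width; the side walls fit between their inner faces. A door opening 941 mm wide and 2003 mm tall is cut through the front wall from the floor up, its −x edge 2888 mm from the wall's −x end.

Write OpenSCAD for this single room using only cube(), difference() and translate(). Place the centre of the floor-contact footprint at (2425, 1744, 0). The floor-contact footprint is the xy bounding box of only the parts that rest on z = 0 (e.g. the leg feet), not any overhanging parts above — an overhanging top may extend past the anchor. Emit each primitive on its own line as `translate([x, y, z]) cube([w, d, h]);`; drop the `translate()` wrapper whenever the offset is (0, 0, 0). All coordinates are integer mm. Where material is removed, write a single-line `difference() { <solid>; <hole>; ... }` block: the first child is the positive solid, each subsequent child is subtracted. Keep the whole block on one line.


difference() { translate([155, 194, 0]) cube([4540, 182, 2590]); translate([3043, 194, 0]) cube([941, 182, 2003]); }
translate([155, 3112, 0]) cube([4540, 182, 2590]);
translate([155, 376, 0]) cube([182, 2736, 2590]);
translate([4513, 376, 0]) cube([182, 2736, 2590]);


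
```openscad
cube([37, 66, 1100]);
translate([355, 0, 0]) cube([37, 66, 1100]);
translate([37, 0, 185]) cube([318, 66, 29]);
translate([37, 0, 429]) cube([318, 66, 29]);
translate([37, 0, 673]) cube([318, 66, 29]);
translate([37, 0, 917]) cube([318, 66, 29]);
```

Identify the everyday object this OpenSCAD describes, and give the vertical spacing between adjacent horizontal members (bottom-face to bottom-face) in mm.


A ladder. The rung spacing is 244 mm.

Two tall 37×66 posts with 4 short bars between them — a ladder. Adjacent rungs sit at z = 185 and z = 429, so the spacing is 429 − 185 = 244 mm.


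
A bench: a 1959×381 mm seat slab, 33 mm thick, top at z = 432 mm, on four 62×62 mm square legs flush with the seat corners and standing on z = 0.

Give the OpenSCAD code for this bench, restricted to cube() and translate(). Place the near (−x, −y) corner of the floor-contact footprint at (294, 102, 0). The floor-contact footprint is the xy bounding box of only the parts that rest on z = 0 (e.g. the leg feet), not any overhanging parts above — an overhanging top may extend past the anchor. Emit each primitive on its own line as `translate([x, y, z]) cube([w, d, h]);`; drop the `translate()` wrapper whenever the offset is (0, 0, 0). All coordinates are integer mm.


// leg_h = 432 − 33 = 399
translate([294, 102, 399]) cube([1959, 381, 33]);
translate([294, 102, 0]) cube([62, 62, 399]);
translate([294, 421, 0]) cube([62, 62, 399]);
translate([2191, 102, 0]) cube([62, 62, 399]);
translate([2191, 421, 0]) cube([62, 62, 399]);


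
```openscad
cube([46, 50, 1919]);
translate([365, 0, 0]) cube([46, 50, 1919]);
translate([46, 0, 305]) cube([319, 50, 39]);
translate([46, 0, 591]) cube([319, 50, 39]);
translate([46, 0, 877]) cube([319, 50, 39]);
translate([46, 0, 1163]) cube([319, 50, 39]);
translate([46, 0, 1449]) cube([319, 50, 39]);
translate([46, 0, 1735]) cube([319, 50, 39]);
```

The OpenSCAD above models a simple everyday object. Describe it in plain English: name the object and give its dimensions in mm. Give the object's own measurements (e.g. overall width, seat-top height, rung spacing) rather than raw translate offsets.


A straight ladder. Two 46×50 mm vertical rails, 1919 mm tall, stand 411 mm apart (outside-to-outside) with their front faces coplanar on the −y side. 6 rungs, each 50 mm deep and 39 mm tall, span between the inner faces of the rails, front faces flush with the rails. The lowest rung's underside is at z = 305 mm and rungs are spaced 286 mm apart (underside to underside).


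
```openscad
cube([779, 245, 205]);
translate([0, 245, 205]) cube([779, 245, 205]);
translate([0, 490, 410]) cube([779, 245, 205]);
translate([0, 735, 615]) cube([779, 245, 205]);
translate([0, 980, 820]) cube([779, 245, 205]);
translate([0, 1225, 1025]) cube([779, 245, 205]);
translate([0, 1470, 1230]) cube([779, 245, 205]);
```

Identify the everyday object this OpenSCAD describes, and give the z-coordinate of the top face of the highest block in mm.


A staircase. The total rise is 1435 mm.

7 identical blocks, each offset up and back from the previous — a staircase. Each step is 205 mm tall and there are 7 of them, so the total rise is 7 × 205 = 1435 mm.


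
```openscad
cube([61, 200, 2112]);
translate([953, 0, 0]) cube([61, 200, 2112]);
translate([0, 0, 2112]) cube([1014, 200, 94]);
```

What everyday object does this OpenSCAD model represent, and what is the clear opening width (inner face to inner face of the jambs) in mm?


A door frame. The clear opening width is 892 mm.

Two 2112 mm tall posts with a header on top — a door frame. The left jamb is 61 mm wide at x = 0; the right jamb starts at x = 953. The clear opening is 953 − 61 = 892 mm.


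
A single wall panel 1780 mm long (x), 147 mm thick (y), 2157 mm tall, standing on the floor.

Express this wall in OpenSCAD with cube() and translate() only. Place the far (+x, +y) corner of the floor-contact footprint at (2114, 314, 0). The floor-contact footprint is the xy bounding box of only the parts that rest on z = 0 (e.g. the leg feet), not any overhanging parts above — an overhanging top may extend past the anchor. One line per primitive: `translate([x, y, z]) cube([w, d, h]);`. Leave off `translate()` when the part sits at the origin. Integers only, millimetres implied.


translate([334, 167, 0]) cube([1780, 147, 2157]);


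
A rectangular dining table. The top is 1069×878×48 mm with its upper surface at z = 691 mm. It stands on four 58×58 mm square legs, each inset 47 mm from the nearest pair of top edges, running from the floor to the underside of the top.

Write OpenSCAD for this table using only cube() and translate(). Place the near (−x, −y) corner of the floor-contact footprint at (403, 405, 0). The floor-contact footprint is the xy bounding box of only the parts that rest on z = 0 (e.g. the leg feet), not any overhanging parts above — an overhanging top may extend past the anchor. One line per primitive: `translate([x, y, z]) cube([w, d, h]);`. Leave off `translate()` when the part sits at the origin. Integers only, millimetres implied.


translate([356, 358, 643]) cube([1069, 878, 48]);
translate([403, 405, 0]) cube([58, 58, 643]);
translate([1320, 405, 0]) cube([58, 58, 643]);
translate([403, 1131, 0]) cube([58, 58, 643]);
translate([1320, 1131, 0]) cube([58, 58, 643]);


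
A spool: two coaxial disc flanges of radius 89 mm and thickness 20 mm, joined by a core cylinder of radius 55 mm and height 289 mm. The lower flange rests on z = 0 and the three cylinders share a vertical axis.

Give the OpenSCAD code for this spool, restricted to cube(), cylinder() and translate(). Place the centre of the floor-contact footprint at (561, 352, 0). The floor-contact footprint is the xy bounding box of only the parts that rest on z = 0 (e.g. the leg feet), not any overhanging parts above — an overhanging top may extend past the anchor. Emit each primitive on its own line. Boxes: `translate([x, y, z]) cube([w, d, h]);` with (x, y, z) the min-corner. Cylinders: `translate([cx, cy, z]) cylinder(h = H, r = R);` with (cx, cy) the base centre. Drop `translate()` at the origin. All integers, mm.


translate([561, 352, 0]) cylinder(h = 20, r = 89);
translate([561, 352, 20]) cylinder(h = 289, r = 55);
translate([561, 352, 309]) cylinder(h = 20, r = 89);


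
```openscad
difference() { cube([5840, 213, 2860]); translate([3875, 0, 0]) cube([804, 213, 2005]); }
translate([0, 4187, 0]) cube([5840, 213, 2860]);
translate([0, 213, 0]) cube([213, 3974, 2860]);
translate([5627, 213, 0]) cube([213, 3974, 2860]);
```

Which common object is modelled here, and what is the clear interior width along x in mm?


A single room. The interior width is 5414 mm.

Four walls enclosing a rectangle with a door in the front wall — a room. Outside width 5840 minus two 213 mm walls gives 5414 mm.


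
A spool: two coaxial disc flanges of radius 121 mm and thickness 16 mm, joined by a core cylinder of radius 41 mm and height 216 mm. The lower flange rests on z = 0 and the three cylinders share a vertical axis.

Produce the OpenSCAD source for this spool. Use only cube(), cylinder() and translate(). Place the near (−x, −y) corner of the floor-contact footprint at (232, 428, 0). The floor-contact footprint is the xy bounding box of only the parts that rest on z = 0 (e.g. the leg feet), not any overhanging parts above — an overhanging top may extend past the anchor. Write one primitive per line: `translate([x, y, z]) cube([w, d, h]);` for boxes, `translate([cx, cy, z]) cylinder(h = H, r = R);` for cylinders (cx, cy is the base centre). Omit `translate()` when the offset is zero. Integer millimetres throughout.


translate([353, 549, 0]) cylinder(h = 16, r = 121);
translate([353, 549, 16]) cylinder(h = 216, r = 41);
translate([353, 549, 232]) cylinder(h = 16, r = 121);


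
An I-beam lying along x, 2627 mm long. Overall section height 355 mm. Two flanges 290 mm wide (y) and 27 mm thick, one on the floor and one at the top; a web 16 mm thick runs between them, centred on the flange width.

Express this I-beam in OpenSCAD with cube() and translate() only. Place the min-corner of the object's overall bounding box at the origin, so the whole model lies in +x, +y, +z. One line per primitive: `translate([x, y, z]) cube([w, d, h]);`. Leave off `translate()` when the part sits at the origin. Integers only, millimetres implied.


cube([2627, 290, 27]);
translate([0, 137, 27]) cube([2627, 16, 301]);
translate([0, 0, 328]) cube([2627, 290, 27]);


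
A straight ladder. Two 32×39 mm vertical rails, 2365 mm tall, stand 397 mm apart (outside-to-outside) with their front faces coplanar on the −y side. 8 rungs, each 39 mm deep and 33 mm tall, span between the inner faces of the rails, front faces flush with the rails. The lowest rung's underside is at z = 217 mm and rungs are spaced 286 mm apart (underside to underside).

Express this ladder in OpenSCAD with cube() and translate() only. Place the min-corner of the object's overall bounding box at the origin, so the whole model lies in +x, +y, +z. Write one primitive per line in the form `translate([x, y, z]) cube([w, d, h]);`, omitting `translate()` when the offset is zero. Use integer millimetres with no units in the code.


cube([32, 39, 2365]);
translate([365, 0, 0]) cube([32, 39, 2365]);
translate([32, 0, 217]) cube([333, 39, 33]);
translate([32, 0, 503]) cube([333, 39, 33]);
translate([32, 0, 789]) cube([333, 39, 33]);
translate([32, 0, 1075]) cube([333, 39, 33]);
translate([32, 0, 1361]) cube([333, 39, 33]);
translate([32, 0, 1647]) cube([333, 39, 33]);
translate([32, 0, 1933]) cube([333, 39, 33]);
translate([32, 0, 2219]) cube([333, 39, 33]);


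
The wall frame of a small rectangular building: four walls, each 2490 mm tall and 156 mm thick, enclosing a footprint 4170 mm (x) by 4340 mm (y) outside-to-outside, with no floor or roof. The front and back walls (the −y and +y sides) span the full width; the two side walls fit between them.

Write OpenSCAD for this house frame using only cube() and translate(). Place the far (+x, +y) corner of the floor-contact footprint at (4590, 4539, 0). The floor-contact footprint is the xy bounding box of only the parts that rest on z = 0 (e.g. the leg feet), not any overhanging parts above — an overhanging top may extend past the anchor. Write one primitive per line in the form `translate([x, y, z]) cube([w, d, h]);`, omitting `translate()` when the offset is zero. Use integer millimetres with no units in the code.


translate([420, 199, 0]) cube([4170, 156, 2490]);
translate([420, 4383, 0]) cube([4170, 156, 2490]);
translate([420, 355, 0]) cube([156, 4028, 2490]);
translate([4434, 355, 0]) cube([156, 4028, 2490]);


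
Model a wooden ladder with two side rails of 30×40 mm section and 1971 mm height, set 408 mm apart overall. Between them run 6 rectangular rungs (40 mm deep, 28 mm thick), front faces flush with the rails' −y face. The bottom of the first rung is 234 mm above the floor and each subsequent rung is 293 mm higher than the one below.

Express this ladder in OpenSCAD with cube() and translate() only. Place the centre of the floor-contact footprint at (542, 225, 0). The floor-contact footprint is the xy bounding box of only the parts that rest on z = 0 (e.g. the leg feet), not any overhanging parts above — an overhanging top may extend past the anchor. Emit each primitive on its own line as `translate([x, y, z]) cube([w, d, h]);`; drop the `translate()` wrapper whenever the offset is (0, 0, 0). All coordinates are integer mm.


translate([338, 205, 0]) cube([30, 40, 1971]);
translate([716, 205, 0]) cube([30, 40, 1971]);
translate([368, 205, 234]) cube([348, 40, 28]);
translate([368, 205, 527]) cube([348, 40, 28]);
translate([368, 205, 820]) cube([348, 40, 28]);
translate([368, 205, 1113]) cube([348, 40, 28]);
translate([368, 205, 1406]) cube([348, 40, 28]);
translate([368, 205, 1699]) cube([348, 40, 28]);
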